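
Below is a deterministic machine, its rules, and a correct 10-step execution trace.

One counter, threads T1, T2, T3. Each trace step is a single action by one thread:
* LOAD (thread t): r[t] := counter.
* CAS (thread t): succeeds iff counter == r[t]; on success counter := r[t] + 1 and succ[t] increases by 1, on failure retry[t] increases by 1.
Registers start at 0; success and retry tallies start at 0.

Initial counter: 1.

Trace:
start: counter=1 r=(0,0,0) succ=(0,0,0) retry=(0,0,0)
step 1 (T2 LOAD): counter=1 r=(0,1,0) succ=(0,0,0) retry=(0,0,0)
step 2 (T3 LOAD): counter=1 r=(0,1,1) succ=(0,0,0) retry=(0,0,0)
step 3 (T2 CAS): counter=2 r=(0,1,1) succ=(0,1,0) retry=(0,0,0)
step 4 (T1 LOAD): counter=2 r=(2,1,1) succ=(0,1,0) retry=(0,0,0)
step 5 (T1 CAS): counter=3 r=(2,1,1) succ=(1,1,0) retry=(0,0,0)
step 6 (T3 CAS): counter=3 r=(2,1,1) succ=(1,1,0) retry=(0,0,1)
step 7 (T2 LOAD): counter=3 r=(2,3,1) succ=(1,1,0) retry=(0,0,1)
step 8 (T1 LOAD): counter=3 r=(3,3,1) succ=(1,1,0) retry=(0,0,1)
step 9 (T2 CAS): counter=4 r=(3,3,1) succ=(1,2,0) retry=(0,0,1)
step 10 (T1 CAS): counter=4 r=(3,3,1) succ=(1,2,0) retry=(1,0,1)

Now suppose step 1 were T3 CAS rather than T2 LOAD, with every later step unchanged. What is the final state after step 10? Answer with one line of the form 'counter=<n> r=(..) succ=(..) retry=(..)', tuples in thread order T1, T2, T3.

(re-executing from step 1 with the substitution; state before step 1: counter=1 r=(0,0,0) succ=(0,0,0) retry=(0,0,0))
step 1 (T3 CAS): counter=1 r=(0,0,0) succ=(0,0,0) retry=(0,0,1)
step 2 (T3 LOAD): counter=1 r=(0,0,1) succ=(0,0,0) retry=(0,0,1)
step 3 (T2 CAS): counter=1 r=(0,0,1) succ=(0,0,0) retry=(0,1,1)
step 4 (T1 LOAD): counter=1 r=(1,0,1) succ=(0,0,0) retry=(0,1,1)
step 5 (T1 CAS): counter=2 r=(1,0,1) succ=(1,0,0) retry=(0,1,1)
step 6 (T3 CAS): counter=2 r=(1,0,1) succ=(1,0,0) retry=(0,1,2)
step 7 (T2 LOAD): counter=2 r=(1,2,1) succ=(1,0,0) retry=(0,1,2)
step 8 (T1 LOAD): counter=2 r=(2,2,1) succ=(1,0,0) retry=(0,1,2)
step 9 (T2 CAS): counter=3 r=(2,2,1) succ=(1,1,0) retry=(0,1,2)
step 10 (T1 CAS): counter=3 r=(2,2,1) succ=(1,1,0) retry=(1,1,2)

counter=3 r=(2,2,1) succ=(1,1,0) retry=(1,1,2)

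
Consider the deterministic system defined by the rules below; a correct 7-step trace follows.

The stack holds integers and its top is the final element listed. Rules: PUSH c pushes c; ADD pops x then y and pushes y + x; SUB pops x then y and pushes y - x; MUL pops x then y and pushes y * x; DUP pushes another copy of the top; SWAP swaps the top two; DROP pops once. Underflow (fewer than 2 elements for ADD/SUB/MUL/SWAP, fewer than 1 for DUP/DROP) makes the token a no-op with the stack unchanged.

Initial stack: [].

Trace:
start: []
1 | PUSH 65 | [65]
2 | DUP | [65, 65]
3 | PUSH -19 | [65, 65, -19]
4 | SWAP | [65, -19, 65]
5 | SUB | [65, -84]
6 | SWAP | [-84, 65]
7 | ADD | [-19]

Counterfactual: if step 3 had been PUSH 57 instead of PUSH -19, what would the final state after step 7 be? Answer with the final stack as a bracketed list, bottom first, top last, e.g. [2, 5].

[57]

(re-executing from step 3 with the substitution; state before step 3: [65, 65])
3 | PUSH 57 | [65, 65, 57]
4 | SWAP | [65, 57, 65]
5 | SUB | [65, -8]
6 | SWAP | [-8, 65]
7 | ADD | [57]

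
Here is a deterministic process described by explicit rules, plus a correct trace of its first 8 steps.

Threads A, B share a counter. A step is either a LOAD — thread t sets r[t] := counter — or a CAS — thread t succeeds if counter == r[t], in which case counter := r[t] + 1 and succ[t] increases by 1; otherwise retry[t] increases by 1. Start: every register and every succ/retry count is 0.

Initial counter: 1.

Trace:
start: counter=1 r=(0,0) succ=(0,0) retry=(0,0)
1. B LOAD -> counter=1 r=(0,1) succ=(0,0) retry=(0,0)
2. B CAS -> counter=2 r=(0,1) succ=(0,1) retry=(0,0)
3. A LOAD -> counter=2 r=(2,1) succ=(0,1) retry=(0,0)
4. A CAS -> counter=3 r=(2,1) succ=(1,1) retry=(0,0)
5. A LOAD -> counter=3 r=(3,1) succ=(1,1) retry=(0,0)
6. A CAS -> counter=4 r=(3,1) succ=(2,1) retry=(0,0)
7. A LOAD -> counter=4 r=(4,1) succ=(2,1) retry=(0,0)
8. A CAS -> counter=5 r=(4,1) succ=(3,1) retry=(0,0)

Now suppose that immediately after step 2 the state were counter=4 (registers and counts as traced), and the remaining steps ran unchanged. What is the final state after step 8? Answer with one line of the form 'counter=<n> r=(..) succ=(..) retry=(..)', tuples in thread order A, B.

state after step 2 := counter=4 r=(0,1) succ=(0,1) retry=(0,0)
3. A LOAD -> counter=4 r=(4,1) succ=(0,1) retry=(0,0)
4. A CAS -> counter=5 r=(4,1) succ=(1,1) retry=(0,0)
5. A LOAD -> counter=5 r=(5,1) succ=(1,1) retry=(0,0)
6. A CAS -> counter=6 r=(5,1) succ=(2,1) retry=(0,0)
7. A LOAD -> counter=6 r=(6,1) succ=(2,1) retry=(0,0)
8. A CAS -> counter=7 r=(6,1) succ=(3,1) retry=(0,0)

counter=7 r=(6,1) succ=(3,1) retry=(0,0)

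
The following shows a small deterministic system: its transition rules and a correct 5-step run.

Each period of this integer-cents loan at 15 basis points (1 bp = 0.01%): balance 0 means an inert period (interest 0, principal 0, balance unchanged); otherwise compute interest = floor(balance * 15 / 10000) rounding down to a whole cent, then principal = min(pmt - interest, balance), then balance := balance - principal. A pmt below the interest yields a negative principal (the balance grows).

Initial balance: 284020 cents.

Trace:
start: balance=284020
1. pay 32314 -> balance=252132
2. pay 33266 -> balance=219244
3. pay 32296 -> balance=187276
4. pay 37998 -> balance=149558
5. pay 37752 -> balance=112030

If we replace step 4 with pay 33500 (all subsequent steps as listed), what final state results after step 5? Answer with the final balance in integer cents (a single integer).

(re-executing from step 4 with the substitution; state before step 4: balance=187276)
4. pay 33500 -> balance=154056
5. pay 37752 -> balance=116535

116535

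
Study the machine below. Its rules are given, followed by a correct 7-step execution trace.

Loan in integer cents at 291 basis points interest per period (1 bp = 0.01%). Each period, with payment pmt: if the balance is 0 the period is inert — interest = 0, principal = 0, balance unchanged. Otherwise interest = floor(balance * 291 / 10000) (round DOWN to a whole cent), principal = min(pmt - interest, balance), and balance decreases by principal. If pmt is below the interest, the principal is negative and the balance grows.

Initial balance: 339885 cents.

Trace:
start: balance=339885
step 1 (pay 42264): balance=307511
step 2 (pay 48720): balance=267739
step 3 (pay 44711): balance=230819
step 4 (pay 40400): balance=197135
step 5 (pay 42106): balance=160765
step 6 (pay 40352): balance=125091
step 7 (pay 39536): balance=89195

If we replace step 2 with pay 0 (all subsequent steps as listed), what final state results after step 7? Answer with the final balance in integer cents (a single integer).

(re-executing from step 2 with the substitution; state before step 2: balance=307511)
step 2 (pay 0): balance=316459
step 3 (pay 44711): balance=280956
step 4 (pay 40400): balance=248731
step 5 (pay 42106): balance=213863
step 6 (pay 40352): balance=179734
step 7 (pay 39536): balance=145428

145428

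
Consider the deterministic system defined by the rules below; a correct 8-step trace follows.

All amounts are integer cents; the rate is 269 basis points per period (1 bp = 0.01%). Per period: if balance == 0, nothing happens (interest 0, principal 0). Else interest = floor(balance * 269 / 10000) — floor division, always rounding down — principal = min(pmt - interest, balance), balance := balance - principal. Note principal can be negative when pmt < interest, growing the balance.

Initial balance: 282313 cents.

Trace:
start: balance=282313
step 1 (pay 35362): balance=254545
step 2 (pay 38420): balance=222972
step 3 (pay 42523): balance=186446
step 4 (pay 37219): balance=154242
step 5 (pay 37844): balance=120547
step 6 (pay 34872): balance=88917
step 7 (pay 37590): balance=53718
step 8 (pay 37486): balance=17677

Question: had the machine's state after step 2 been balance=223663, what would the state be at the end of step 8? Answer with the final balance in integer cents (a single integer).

state after step 2 := balance=223663
step 3 (pay 42523): balance=187156
step 4 (pay 37219): balance=154971
step 5 (pay 37844): balance=121295
step 6 (pay 34872): balance=89685
step 7 (pay 37590): balance=54507
step 8 (pay 37486): balance=18487

18487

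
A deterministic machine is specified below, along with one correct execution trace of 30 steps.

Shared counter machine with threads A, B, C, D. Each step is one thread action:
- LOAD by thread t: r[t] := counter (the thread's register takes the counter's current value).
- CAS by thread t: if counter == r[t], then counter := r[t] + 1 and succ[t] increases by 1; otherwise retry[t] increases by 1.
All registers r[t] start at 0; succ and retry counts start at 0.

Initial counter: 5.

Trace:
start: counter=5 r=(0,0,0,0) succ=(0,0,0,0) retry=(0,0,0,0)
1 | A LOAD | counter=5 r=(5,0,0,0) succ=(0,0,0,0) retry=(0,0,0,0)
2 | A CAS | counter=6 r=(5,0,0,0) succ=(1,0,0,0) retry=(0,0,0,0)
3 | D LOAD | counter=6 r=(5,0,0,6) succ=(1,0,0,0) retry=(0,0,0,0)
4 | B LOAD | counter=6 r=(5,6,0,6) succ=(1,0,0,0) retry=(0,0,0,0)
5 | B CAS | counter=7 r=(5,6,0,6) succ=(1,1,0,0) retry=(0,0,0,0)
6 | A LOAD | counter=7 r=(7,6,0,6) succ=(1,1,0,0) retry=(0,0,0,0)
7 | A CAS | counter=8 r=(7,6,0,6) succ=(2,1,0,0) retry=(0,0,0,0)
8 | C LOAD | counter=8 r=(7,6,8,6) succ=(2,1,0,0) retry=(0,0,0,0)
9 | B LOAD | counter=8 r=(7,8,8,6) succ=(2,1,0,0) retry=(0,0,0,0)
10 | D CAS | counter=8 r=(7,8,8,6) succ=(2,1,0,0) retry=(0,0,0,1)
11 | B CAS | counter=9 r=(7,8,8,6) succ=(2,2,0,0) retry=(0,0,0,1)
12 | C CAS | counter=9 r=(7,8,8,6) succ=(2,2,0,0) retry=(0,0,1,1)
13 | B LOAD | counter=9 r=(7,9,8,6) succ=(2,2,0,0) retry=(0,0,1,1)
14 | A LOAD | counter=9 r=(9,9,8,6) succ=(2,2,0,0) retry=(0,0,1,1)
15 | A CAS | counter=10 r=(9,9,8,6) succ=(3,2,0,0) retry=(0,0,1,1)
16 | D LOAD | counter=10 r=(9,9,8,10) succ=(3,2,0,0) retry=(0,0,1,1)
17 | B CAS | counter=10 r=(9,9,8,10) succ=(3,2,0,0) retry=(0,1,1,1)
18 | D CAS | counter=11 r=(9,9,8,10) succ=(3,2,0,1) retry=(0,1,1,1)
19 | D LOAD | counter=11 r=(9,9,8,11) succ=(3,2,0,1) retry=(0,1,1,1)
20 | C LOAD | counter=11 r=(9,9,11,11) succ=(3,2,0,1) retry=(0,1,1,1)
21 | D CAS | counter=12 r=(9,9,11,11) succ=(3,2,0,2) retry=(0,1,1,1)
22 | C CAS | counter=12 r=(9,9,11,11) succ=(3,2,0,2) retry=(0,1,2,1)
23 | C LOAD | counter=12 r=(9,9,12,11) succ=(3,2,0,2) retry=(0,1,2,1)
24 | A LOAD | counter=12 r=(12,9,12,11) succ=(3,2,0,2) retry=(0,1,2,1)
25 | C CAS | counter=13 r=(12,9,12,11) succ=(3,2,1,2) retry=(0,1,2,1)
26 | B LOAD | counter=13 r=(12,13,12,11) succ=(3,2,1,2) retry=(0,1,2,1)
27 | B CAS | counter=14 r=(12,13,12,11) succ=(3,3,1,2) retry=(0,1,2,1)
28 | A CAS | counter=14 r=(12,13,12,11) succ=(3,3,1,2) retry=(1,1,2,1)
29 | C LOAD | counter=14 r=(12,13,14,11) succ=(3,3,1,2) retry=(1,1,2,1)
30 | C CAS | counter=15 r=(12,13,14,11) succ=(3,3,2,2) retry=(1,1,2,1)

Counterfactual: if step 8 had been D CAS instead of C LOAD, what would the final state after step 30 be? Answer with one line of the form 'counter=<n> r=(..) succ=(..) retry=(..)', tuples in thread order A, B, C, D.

(re-executing from step 8 with the substitution; state before step 8: counter=8 r=(7,6,0,6) succ=(2,1,0,0) retry=(0,0,0,0))
8 | D CAS | counter=8 r=(7,6,0,6) succ=(2,1,0,0) retry=(0,0,0,1)
9 | B LOAD | counter=8 r=(7,8,0,6) succ=(2,1,0,0) retry=(0,0,0,1)
10 | D CAS | counter=8 r=(7,8,0,6) succ=(2,1,0,0) retry=(0,0,0,2)
11 | B CAS | counter=9 r=(7,8,0,6) succ=(2,2,0,0) retry=(0,0,0,2)
12 | C CAS | counter=9 r=(7,8,0,6) succ=(2,2,0,0) retry=(0,0,1,2)
13 | B LOAD | counter=9 r=(7,9,0,6) succ=(2,2,0,0) retry=(0,0,1,2)
14 | A LOAD | counter=9 r=(9,9,0,6) succ=(2,2,0,0) retry=(0,0,1,2)
15 | A CAS | counter=10 r=(9,9,0,6) succ=(3,2,0,0) retry=(0,0,1,2)
16 | D LOAD | counter=10 r=(9,9,0,10) succ=(3,2,0,0) retry=(0,0,1,2)
17 | B CAS | counter=10 r=(9,9,0,10) succ=(3,2,0,0) retry=(0,1,1,2)
18 | D CAS | counter=11 r=(9,9,0,10) succ=(3,2,0,1) retry=(0,1,1,2)
19 | D LOAD | counter=11 r=(9,9,0,11) succ=(3,2,0,1) retry=(0,1,1,2)
20 | C LOAD | counter=11 r=(9,9,11,11) succ=(3,2,0,1) retry=(0,1,1,2)
21 | D CAS | counter=12 r=(9,9,11,11) succ=(3,2,0,2) retry=(0,1,1,2)
22 | C CAS | counter=12 r=(9,9,11,11) succ=(3,2,0,2) retry=(0,1,2,2)
23 | C LOAD | counter=12 r=(9,9,12,11) succ=(3,2,0,2) retry=(0,1,2,2)
24 | A LOAD | counter=12 r=(12,9,12,11) succ=(3,2,0,2) retry=(0,1,2,2)
25 | C CAS | counter=13 r=(12,9,12,11) succ=(3,2,1,2) retry=(0,1,2,2)
26 | B LOAD | counter=13 r=(12,13,12,11) succ=(3,2,1,2) retry=(0,1,2,2)
27 | B CAS | counter=14 r=(12,13,12,11) succ=(3,3,1,2) retry=(0,1,2,2)
28 | A CAS | counter=14 r=(12,13,12,11) succ=(3,3,1,2) retry=(1,1,2,2)
29 | C LOAD | counter=14 r=(12,13,14,11) succ=(3,3,1,2) retry=(1,1,2,2)
30 | C CAS | counter=15 r=(12,13,14,11) succ=(3,3,2,2) retry=(1,1,2,2)

counter=15 r=(12,13,14,11) succ=(3,3,2,2) retry=(1,1,2,2)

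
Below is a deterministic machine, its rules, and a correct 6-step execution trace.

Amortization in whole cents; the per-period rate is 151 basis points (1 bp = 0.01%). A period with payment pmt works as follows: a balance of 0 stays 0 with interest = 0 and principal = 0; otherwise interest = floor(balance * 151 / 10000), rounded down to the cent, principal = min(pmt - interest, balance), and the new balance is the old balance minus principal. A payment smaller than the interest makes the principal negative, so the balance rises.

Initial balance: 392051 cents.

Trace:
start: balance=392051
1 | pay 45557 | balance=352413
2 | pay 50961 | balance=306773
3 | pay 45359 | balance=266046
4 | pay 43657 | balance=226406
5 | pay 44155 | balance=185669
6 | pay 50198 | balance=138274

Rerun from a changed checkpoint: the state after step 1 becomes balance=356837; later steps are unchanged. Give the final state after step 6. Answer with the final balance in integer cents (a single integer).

state after step 1 := balance=356837
2 | pay 50961 | balance=311264
3 | pay 45359 | balance=270605
4 | pay 43657 | balance=231034
5 | pay 44155 | balance=190367
6 | pay 50198 | balance=143043

143043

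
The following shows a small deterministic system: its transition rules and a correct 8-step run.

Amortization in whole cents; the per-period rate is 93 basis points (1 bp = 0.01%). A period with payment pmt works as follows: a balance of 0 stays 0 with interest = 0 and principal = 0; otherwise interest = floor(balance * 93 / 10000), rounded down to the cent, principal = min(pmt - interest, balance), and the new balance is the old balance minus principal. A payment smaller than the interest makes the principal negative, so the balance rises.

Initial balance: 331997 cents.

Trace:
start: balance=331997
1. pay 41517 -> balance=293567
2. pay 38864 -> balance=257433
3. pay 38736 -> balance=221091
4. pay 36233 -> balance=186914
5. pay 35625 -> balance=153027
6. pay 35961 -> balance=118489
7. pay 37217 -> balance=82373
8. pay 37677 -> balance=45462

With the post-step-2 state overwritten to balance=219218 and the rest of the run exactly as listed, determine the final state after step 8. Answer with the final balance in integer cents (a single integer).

5063

state after step 2 := balance=219218
3. pay 38736 -> balance=182520
4. pay 36233 -> balance=147984
5. pay 35625 -> balance=113735
6. pay 35961 -> balance=78831
7. pay 37217 -> balance=42347
8. pay 37677 -> balance=5063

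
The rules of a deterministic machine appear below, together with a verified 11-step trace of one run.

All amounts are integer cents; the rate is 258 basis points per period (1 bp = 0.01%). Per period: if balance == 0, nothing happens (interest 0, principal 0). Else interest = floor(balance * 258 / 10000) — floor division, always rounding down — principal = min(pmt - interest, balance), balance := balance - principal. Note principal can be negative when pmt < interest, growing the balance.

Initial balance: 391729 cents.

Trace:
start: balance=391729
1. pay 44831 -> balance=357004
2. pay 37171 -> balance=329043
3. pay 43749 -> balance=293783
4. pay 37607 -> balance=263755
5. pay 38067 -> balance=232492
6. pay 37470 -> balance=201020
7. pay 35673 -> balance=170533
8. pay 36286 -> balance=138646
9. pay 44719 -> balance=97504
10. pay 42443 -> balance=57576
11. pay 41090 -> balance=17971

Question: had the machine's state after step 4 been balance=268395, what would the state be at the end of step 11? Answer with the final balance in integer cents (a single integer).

23516

state after step 4 := balance=268395
5. pay 38067 -> balance=237252
6. pay 37470 -> balance=205903
7. pay 35673 -> balance=175542
8. pay 36286 -> balance=143784
9. pay 44719 -> balance=102774
10. pay 42443 -> balance=62982
11. pay 41090 -> balance=23516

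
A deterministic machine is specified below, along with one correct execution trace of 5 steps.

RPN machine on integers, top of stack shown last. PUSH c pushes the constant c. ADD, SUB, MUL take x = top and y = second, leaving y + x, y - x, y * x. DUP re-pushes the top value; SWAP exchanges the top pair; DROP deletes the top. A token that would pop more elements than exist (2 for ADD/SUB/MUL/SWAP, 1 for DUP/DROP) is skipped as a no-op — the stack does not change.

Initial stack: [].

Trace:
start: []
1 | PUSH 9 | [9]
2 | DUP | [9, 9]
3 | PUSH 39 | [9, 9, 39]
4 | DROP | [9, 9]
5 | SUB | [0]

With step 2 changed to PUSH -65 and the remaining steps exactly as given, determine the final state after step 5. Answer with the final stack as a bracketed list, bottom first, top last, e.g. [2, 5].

(re-executing from step 2 with the substitution; state before step 2: [9])
2 | PUSH -65 | [9, -65]
3 | PUSH 39 | [9, -65, 39]
4 | DROP | [9, -65]
5 | SUB | [74]

[74]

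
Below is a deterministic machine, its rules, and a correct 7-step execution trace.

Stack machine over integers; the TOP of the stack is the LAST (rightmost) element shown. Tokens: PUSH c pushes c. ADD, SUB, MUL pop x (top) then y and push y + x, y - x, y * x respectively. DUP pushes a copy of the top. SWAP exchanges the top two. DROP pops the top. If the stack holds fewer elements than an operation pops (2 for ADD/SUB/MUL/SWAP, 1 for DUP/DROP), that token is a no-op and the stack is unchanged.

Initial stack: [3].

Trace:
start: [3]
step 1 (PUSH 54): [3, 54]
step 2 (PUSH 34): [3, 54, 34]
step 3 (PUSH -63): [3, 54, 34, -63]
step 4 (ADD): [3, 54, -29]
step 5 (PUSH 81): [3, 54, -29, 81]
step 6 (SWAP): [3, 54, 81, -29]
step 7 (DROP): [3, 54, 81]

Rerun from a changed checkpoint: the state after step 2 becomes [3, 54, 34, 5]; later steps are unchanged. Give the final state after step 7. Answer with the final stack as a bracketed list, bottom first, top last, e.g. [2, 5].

state after step 2 := [3, 54, 34, 5]
step 3 (PUSH -63): [3, 54, 34, 5, -63]
step 4 (ADD): [3, 54, 34, -58]
step 5 (PUSH 81): [3, 54, 34, -58, 81]
step 6 (SWAP): [3, 54, 34, 81, -58]
step 7 (DROP): [3, 54, 34, 81]

[3, 54, 34, 81]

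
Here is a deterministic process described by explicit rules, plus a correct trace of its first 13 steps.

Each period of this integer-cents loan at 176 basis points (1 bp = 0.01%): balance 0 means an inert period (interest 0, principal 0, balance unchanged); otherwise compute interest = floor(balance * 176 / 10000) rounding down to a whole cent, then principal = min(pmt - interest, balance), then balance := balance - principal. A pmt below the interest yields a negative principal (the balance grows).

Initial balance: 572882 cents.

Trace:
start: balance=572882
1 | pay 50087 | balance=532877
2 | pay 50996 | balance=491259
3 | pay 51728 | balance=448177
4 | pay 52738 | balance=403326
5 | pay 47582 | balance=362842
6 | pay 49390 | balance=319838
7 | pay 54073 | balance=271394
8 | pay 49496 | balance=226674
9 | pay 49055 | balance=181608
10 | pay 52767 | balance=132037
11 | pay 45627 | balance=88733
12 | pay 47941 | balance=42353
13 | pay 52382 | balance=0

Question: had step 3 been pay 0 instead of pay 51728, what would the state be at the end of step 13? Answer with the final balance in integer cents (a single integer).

52303

(re-executing from step 3 with the substitution; state before step 3: balance=491259)
3 | pay 0 | balance=499905
4 | pay 52738 | balance=455965
5 | pay 47582 | balance=416407
6 | pay 49390 | balance=374345
7 | pay 54073 | balance=326860
8 | pay 49496 | balance=283116
9 | pay 49055 | balance=239043
10 | pay 52767 | balance=190483
11 | pay 45627 | balance=148208
12 | pay 47941 | balance=102875
13 | pay 52382 | balance=52303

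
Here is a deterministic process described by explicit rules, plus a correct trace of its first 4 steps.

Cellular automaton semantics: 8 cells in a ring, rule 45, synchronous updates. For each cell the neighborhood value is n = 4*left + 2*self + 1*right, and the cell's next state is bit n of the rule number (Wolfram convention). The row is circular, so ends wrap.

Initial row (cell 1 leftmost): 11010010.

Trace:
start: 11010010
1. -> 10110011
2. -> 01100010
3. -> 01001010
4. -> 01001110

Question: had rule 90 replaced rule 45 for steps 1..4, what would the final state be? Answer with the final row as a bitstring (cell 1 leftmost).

(re-executing steps 1..4 under rule 90; state before step 1: 11010010)
1. -> 11001100
2. -> 11111111
3. -> 00000000
4. -> 00000000

00000000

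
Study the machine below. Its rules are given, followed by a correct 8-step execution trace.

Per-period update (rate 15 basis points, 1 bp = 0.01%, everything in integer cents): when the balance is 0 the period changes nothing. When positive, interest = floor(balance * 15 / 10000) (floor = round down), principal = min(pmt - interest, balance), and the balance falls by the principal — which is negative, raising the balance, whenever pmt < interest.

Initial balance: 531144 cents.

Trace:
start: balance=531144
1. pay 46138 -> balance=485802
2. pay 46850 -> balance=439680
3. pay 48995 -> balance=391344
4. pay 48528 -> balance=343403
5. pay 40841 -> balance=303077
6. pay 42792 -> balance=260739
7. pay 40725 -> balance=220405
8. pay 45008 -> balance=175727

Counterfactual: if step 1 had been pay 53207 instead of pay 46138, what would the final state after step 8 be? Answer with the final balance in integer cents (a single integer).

(re-executing from step 1 with the substitution; state before step 1: balance=531144)
1. pay 53207 -> balance=478733
2. pay 46850 -> balance=432601
3. pay 48995 -> balance=384254
4. pay 48528 -> balance=336302
5. pay 40841 -> balance=295965
6. pay 42792 -> balance=253616
7. pay 40725 -> balance=213271
8. pay 45008 -> balance=168582

168582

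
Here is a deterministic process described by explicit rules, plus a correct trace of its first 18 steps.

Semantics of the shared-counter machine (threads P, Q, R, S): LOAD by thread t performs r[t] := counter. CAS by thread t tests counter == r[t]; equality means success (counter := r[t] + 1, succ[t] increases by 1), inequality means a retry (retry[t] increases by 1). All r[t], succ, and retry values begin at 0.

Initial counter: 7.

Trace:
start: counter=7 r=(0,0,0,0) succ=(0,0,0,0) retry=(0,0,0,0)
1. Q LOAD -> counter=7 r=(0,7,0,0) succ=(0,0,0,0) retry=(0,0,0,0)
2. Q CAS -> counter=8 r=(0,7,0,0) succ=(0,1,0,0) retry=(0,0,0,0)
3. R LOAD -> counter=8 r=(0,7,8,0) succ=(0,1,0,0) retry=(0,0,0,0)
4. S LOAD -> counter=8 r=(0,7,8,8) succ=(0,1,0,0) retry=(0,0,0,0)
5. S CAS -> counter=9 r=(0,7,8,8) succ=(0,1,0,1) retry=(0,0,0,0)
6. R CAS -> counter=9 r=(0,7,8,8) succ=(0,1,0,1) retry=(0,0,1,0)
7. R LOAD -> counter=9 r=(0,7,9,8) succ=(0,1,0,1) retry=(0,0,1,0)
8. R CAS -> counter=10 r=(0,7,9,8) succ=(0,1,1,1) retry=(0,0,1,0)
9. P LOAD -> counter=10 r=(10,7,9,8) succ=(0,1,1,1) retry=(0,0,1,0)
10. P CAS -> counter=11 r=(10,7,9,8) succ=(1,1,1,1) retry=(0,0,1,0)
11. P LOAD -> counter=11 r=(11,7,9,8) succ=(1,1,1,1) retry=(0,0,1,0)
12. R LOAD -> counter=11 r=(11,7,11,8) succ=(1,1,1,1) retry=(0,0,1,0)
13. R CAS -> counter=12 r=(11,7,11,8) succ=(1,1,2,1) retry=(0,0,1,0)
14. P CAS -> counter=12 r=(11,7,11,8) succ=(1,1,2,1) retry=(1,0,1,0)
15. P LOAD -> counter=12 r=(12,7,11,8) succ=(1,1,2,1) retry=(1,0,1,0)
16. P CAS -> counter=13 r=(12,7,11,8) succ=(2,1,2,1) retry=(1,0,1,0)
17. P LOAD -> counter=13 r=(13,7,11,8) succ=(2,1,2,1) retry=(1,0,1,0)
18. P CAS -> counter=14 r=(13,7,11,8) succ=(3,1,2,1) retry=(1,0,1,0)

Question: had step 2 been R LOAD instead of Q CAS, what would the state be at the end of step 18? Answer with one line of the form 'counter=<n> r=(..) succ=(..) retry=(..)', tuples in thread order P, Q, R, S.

counter=13 r=(12,7,10,7) succ=(3,0,2,1) retry=(1,0,1,0)

(re-executing from step 2 with the substitution; state before step 2: counter=7 r=(0,7,0,0) succ=(0,0,0,0) retry=(0,0,0,0))
2. R LOAD -> counter=7 r=(0,7,7,0) succ=(0,0,0,0) retry=(0,0,0,0)
3. R LOAD -> counter=7 r=(0,7,7,0) succ=(0,0,0,0) retry=(0,0,0,0)
4. S LOAD -> counter=7 r=(0,7,7,7) succ=(0,0,0,0) retry=(0,0,0,0)
5. S CAS -> counter=8 r=(0,7,7,7) succ=(0,0,0,1) retry=(0,0,0,0)
6. R CAS -> counter=8 r=(0,7,7,7) succ=(0,0,0,1) retry=(0,0,1,0)
7. R LOAD -> counter=8 r=(0,7,8,7) succ=(0,0,0,1) retry=(0,0,1,0)
8. R CAS -> counter=9 r=(0,7,8,7) succ=(0,0,1,1) retry=(0,0,1,0)
9. P LOAD -> counter=9 r=(9,7,8,7) succ=(0,0,1,1) retry=(0,0,1,0)
10. P CAS -> counter=10 r=(9,7,8,7) succ=(1,0,1,1) retry=(0,0,1,0)
11. P LOAD -> counter=10 r=(10,7,8,7) succ=(1,0,1,1) retry=(0,0,1,0)
12. R LOAD -> counter=10 r=(10,7,10,7) succ=(1,0,1,1) retry=(0,0,1,0)
13. R CAS -> counter=11 r=(10,7,10,7) succ=(1,0,2,1) retry=(0,0,1,0)
14. P CAS -> counter=11 r=(10,7,10,7) succ=(1,0,2,1) retry=(1,0,1,0)
15. P LOAD -> counter=11 r=(11,7,10,7) succ=(1,0,2,1) retry=(1,0,1,0)
16. P CAS -> counter=12 r=(11,7,10,7) succ=(2,0,2,1) retry=(1,0,1,0)
17. P LOAD -> counter=12 r=(12,7,10,7) succ=(2,0,2,1) retry=(1,0,1,0)
18. P CAS -> counter=13 r=(12,7,10,7) succ=(3,0,2,1) retry=(1,0,1,0)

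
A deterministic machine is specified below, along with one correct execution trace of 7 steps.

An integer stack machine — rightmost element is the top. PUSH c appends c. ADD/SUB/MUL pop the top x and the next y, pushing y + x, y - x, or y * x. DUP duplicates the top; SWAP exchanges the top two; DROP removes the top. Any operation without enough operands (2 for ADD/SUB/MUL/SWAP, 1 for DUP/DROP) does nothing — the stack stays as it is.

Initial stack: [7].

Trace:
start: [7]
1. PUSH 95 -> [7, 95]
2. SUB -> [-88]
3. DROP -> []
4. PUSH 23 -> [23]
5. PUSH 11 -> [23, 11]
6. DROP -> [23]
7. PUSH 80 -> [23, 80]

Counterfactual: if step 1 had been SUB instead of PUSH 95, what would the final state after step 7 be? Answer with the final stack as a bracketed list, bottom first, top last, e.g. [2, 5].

(re-executing from step 1 with the substitution; state before step 1: [7])
1. SUB -> [7]
2. SUB -> [7]
3. DROP -> []
4. PUSH 23 -> [23]
5. PUSH 11 -> [23, 11]
6. DROP -> [23]
7. PUSH 80 -> [23, 80]

[23, 80]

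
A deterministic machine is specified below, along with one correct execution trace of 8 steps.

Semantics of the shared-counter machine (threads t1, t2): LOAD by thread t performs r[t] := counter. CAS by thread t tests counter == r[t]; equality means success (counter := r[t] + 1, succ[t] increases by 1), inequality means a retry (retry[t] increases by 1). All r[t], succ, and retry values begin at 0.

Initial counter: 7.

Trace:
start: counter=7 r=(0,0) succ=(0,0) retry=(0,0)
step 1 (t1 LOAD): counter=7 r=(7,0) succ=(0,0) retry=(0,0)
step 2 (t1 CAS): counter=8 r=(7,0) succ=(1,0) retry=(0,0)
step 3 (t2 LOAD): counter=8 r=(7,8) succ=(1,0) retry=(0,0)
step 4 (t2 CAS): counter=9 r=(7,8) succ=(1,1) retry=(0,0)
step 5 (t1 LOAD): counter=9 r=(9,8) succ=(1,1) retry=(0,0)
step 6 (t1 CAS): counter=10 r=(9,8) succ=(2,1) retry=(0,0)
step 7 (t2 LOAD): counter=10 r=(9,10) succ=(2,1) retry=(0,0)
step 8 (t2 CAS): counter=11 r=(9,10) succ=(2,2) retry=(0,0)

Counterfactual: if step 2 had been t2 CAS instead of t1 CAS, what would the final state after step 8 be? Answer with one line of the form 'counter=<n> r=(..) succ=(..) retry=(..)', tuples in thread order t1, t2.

(re-executing from step 2 with the substitution; state before step 2: counter=7 r=(7,0) succ=(0,0) retry=(0,0))
step 2 (t2 CAS): counter=7 r=(7,0) succ=(0,0) retry=(0,1)
step 3 (t2 LOAD): counter=7 r=(7,7) succ=(0,0) retry=(0,1)
step 4 (t2 CAS): counter=8 r=(7,7) succ=(0,1) retry=(0,1)
step 5 (t1 LOAD): counter=8 r=(8,7) succ=(0,1) retry=(0,1)
step 6 (t1 CAS): counter=9 r=(8,7) succ=(1,1) retry=(0,1)
step 7 (t2 LOAD): counter=9 r=(8,9) succ=(1,1) retry=(0,1)
step 8 (t2 CAS): counter=10 r=(8,9) succ=(1,2) retry=(0,1)

counter=10 r=(8,9) succ=(1,2) retry=(0,1)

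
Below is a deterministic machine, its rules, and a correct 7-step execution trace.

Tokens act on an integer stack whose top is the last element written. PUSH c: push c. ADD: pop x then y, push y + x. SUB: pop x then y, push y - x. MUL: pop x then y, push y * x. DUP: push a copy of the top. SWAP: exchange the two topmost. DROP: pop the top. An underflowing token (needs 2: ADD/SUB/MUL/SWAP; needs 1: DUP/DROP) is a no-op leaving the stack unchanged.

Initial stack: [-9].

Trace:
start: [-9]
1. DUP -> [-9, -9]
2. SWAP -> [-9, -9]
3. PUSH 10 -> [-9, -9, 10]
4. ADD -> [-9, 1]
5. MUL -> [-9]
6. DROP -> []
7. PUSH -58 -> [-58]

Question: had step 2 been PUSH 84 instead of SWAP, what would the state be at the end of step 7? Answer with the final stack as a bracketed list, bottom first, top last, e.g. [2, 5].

[-9, -58]

(re-executing from step 2 with the substitution; state before step 2: [-9, -9])
2. PUSH 84 -> [-9, -9, 84]
3. PUSH 10 -> [-9, -9, 84, 10]
4. ADD -> [-9, -9, 94]
5. MUL -> [-9, -846]
6. DROP -> [-9]
7. PUSH -58 -> [-9, -58]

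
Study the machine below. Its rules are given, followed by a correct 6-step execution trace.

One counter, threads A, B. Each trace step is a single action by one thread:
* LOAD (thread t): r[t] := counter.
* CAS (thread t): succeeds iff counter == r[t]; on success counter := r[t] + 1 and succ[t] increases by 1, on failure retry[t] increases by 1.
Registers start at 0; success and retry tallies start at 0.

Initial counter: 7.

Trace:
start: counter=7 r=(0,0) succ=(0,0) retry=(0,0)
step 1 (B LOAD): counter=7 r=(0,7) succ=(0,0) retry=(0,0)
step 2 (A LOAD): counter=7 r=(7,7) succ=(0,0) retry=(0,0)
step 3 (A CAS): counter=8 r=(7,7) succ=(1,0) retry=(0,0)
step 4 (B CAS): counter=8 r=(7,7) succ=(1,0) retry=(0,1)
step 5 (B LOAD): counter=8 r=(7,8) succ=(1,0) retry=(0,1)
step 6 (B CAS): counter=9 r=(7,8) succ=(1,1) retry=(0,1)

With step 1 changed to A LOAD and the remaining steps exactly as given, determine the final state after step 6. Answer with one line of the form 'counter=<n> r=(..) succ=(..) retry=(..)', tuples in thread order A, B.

(re-executing from step 1 with the substitution; state before step 1: counter=7 r=(0,0) succ=(0,0) retry=(0,0))
step 1 (A LOAD): counter=7 r=(7,0) succ=(0,0) retry=(0,0)
step 2 (A LOAD): counter=7 r=(7,0) succ=(0,0) retry=(0,0)
step 3 (A CAS): counter=8 r=(7,0) succ=(1,0) retry=(0,0)
step 4 (B CAS): counter=8 r=(7,0) succ=(1,0) retry=(0,1)
step 5 (B LOAD): counter=8 r=(7,8) succ=(1,0) retry=(0,1)
step 6 (B CAS): counter=9 r=(7,8) succ=(1,1) retry=(0,1)

counter=9 r=(7,8) succ=(1,1) retry=(0,1)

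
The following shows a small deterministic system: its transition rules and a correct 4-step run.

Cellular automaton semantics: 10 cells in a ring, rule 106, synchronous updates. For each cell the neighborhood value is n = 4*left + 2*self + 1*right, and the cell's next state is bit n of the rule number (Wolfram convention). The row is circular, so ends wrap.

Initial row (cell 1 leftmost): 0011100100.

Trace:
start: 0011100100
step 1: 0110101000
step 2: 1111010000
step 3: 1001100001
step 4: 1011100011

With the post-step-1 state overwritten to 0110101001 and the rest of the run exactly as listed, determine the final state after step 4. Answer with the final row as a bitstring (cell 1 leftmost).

1011101011

state after step 1 := 0110101001
step 2: 1111010010
step 3: 1001100101
step 4: 1011101011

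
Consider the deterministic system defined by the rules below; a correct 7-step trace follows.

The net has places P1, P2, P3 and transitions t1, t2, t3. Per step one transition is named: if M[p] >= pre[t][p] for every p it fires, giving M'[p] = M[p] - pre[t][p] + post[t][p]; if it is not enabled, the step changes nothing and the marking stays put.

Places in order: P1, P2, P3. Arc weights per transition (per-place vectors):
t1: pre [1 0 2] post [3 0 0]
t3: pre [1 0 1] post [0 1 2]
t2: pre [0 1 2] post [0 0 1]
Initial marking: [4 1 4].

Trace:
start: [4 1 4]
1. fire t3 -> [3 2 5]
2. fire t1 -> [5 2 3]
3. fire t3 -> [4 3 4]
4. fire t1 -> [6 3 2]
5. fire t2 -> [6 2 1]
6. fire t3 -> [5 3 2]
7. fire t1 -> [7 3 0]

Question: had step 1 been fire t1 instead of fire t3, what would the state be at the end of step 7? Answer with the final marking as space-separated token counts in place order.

8 1 0

(re-executing from step 1 with the substitution; state before step 1: [4 1 4])
1. fire t1 -> [6 1 2]
2. fire t1 -> [8 1 0]
3. fire t3 -> [8 1 0]
4. fire t1 -> [8 1 0]
5. fire t2 -> [8 1 0]
6. fire t3 -> [8 1 0]
7. fire t1 -> [8 1 0]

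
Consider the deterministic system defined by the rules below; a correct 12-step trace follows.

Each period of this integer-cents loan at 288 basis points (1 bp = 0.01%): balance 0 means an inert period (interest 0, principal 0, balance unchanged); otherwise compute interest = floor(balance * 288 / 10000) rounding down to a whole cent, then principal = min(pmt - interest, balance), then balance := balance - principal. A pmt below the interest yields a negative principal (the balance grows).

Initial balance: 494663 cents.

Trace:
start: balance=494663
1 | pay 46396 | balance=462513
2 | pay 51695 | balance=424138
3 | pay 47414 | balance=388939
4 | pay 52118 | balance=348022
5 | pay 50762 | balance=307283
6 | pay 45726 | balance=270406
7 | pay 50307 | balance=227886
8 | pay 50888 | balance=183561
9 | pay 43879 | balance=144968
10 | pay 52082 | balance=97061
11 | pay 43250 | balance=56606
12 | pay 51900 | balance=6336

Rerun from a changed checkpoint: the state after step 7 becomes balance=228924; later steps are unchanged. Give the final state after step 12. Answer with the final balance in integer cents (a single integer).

state after step 7 := balance=228924
8 | pay 50888 | balance=184629
9 | pay 43879 | balance=146067
10 | pay 52082 | balance=98191
11 | pay 43250 | balance=57768
12 | pay 51900 | balance=7531

7531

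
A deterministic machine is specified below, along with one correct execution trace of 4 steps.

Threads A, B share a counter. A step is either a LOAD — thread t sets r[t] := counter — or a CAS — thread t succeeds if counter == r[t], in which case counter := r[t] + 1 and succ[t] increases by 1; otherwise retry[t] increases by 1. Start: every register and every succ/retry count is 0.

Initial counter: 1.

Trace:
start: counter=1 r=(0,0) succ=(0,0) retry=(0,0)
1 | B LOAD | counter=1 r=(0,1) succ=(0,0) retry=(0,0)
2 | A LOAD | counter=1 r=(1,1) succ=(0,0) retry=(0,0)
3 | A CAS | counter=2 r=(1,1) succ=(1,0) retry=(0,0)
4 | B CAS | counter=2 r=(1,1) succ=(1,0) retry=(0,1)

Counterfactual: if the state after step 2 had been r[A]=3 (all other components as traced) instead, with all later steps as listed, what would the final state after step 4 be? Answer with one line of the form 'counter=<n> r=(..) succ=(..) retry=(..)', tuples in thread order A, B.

state after step 2 := counter=1 r=(3,1) succ=(0,0) retry=(0,0)
3 | A CAS | counter=1 r=(3,1) succ=(0,0) retry=(1,0)
4 | B CAS | counter=2 r=(3,1) succ=(0,1) retry=(1,0)

counter=2 r=(3,1) succ=(0,1) retry=(1,0)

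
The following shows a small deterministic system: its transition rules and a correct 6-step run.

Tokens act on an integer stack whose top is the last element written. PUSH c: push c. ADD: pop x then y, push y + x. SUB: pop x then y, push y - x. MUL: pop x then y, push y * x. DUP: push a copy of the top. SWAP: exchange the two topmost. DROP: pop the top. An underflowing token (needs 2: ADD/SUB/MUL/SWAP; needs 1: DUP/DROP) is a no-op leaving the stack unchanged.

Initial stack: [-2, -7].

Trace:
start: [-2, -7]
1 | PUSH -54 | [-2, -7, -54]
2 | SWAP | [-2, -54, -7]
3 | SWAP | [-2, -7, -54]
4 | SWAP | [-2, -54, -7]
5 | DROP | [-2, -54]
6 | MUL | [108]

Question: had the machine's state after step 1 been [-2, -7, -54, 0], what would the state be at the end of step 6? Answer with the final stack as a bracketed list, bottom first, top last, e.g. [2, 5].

state after step 1 := [-2, -7, -54, 0]
2 | SWAP | [-2, -7, 0, -54]
3 | SWAP | [-2, -7, -54, 0]
4 | SWAP | [-2, -7, 0, -54]
5 | DROP | [-2, -7, 0]
6 | MUL | [-2, 0]

[-2, 0]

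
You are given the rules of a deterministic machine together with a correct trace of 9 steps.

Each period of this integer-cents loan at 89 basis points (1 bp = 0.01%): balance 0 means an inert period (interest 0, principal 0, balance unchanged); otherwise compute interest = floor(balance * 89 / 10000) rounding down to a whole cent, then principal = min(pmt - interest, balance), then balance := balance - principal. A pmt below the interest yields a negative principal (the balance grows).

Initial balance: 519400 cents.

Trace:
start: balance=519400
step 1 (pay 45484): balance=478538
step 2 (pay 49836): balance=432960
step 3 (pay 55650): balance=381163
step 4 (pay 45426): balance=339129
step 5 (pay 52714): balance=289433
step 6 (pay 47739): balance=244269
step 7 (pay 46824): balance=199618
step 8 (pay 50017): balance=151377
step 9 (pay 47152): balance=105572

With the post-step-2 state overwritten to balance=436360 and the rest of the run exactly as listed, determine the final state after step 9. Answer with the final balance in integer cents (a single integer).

state after step 2 := balance=436360
step 3 (pay 55650): balance=384593
step 4 (pay 45426): balance=342589
step 5 (pay 52714): balance=292924
step 6 (pay 47739): balance=247792
step 7 (pay 46824): balance=203173
step 8 (pay 50017): balance=154964
step 9 (pay 47152): balance=109191

109191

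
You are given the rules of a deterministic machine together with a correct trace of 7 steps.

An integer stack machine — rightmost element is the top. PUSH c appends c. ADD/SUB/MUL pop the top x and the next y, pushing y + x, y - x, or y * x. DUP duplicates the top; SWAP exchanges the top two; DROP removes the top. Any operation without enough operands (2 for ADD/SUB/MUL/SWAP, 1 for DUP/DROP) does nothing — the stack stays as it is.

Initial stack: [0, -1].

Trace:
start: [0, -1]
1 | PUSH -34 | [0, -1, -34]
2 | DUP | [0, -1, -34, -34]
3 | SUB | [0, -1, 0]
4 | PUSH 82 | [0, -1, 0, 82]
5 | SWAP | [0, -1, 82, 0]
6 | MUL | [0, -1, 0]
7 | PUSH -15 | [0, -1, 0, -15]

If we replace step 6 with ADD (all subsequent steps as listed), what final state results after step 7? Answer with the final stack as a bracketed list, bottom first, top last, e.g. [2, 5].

(re-executing from step 6 with the substitution; state before step 6: [0, -1, 82, 0])
6 | ADD | [0, -1, 82]
7 | PUSH -15 | [0, -1, 82, -15]

[0, -1, 82, -15]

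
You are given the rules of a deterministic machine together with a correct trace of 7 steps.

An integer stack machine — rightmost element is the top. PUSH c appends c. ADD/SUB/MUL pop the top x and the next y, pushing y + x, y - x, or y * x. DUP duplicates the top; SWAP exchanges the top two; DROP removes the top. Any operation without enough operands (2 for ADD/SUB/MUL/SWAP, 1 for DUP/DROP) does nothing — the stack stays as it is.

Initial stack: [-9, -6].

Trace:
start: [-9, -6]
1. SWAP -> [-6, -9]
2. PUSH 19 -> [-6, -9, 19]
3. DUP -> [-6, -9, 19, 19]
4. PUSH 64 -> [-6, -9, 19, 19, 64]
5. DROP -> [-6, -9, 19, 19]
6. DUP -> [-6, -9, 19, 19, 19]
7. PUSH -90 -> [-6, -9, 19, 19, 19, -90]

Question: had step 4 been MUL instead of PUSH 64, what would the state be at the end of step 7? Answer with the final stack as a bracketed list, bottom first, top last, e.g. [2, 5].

[-6, -9, -9, -90]

(re-executing from step 4 with the substitution; state before step 4: [-6, -9, 19, 19])
4. MUL -> [-6, -9, 361]
5. DROP -> [-6, -9]
6. DUP -> [-6, -9, -9]
7. PUSH -90 -> [-6, -9, -9, -90]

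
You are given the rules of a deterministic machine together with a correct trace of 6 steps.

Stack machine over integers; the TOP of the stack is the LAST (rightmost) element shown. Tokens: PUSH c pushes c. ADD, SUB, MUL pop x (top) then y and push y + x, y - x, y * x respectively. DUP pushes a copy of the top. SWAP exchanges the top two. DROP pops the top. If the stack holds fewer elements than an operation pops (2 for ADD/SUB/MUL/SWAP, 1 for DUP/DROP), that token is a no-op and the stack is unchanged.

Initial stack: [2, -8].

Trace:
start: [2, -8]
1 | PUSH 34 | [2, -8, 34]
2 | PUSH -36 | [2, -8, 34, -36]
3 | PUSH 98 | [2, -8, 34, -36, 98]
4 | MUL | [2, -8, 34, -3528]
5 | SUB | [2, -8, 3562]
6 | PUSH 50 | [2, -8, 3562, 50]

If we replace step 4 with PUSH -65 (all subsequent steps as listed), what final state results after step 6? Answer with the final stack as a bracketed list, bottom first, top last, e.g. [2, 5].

[2, -8, 34, -36, 163, 50]

(re-executing from step 4 with the substitution; state before step 4: [2, -8, 34, -36, 98])
4 | PUSH -65 | [2, -8, 34, -36, 98, -65]
5 | SUB | [2, -8, 34, -36, 163]
6 | PUSH 50 | [2, -8, 34, -36, 163, 50]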